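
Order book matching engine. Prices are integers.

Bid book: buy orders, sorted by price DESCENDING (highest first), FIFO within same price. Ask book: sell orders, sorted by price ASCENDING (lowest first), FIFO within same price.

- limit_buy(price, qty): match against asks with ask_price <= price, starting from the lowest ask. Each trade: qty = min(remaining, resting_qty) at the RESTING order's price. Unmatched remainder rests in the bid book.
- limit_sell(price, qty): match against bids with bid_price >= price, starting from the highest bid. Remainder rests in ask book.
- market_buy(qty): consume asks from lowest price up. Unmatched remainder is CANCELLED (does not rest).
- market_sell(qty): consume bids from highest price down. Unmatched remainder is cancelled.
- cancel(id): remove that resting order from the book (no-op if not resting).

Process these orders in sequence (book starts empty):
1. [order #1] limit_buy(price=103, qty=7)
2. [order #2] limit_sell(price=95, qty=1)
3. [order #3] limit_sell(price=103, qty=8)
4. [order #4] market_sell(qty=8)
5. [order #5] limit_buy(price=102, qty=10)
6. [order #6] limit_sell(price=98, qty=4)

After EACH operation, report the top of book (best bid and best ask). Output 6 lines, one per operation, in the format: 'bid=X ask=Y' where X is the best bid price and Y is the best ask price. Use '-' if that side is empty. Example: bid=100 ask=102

Answer: bid=103 ask=-
bid=103 ask=-
bid=- ask=103
bid=- ask=103
bid=102 ask=103
bid=102 ask=103

Derivation:
After op 1 [order #1] limit_buy(price=103, qty=7): fills=none; bids=[#1:7@103] asks=[-]
After op 2 [order #2] limit_sell(price=95, qty=1): fills=#1x#2:1@103; bids=[#1:6@103] asks=[-]
After op 3 [order #3] limit_sell(price=103, qty=8): fills=#1x#3:6@103; bids=[-] asks=[#3:2@103]
After op 4 [order #4] market_sell(qty=8): fills=none; bids=[-] asks=[#3:2@103]
After op 5 [order #5] limit_buy(price=102, qty=10): fills=none; bids=[#5:10@102] asks=[#3:2@103]
After op 6 [order #6] limit_sell(price=98, qty=4): fills=#5x#6:4@102; bids=[#5:6@102] asks=[#3:2@103]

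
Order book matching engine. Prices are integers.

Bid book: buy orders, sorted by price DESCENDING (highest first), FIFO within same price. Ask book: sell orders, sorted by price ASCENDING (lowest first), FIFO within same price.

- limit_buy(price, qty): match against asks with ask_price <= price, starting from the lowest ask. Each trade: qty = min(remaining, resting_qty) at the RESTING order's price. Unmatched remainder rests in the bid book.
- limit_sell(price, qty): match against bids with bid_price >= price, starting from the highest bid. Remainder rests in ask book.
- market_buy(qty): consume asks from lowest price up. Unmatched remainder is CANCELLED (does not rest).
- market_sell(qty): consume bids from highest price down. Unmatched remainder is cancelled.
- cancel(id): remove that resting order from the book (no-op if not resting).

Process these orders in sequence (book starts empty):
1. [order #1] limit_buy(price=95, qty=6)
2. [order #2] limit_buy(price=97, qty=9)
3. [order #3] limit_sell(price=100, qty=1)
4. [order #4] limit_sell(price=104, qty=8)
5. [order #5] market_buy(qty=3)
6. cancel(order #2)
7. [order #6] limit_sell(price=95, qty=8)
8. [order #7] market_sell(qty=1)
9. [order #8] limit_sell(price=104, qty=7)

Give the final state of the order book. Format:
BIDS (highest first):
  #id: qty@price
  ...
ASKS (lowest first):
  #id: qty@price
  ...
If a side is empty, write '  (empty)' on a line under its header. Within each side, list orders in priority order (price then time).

Answer: BIDS (highest first):
  (empty)
ASKS (lowest first):
  #6: 2@95
  #4: 6@104
  #8: 7@104

Derivation:
After op 1 [order #1] limit_buy(price=95, qty=6): fills=none; bids=[#1:6@95] asks=[-]
After op 2 [order #2] limit_buy(price=97, qty=9): fills=none; bids=[#2:9@97 #1:6@95] asks=[-]
After op 3 [order #3] limit_sell(price=100, qty=1): fills=none; bids=[#2:9@97 #1:6@95] asks=[#3:1@100]
After op 4 [order #4] limit_sell(price=104, qty=8): fills=none; bids=[#2:9@97 #1:6@95] asks=[#3:1@100 #4:8@104]
After op 5 [order #5] market_buy(qty=3): fills=#5x#3:1@100 #5x#4:2@104; bids=[#2:9@97 #1:6@95] asks=[#4:6@104]
After op 6 cancel(order #2): fills=none; bids=[#1:6@95] asks=[#4:6@104]
After op 7 [order #6] limit_sell(price=95, qty=8): fills=#1x#6:6@95; bids=[-] asks=[#6:2@95 #4:6@104]
After op 8 [order #7] market_sell(qty=1): fills=none; bids=[-] asks=[#6:2@95 #4:6@104]
After op 9 [order #8] limit_sell(price=104, qty=7): fills=none; bids=[-] asks=[#6:2@95 #4:6@104 #8:7@104]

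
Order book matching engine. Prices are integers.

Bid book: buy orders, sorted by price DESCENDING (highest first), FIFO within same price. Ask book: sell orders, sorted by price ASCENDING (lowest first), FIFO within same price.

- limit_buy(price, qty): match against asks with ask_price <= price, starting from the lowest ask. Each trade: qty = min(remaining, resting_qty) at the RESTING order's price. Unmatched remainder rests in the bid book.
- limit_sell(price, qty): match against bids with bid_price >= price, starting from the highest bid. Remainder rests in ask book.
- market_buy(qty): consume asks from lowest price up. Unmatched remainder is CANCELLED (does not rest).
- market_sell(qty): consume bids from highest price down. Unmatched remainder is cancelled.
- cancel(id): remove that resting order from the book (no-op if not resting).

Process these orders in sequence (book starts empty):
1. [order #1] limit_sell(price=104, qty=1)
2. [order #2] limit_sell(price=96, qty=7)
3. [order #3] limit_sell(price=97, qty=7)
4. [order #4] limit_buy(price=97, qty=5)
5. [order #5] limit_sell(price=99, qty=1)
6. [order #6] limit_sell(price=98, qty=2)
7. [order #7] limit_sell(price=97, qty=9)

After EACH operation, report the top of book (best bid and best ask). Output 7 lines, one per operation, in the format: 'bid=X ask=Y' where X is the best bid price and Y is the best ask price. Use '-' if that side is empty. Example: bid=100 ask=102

Answer: bid=- ask=104
bid=- ask=96
bid=- ask=96
bid=- ask=96
bid=- ask=96
bid=- ask=96
bid=- ask=96

Derivation:
After op 1 [order #1] limit_sell(price=104, qty=1): fills=none; bids=[-] asks=[#1:1@104]
After op 2 [order #2] limit_sell(price=96, qty=7): fills=none; bids=[-] asks=[#2:7@96 #1:1@104]
After op 3 [order #3] limit_sell(price=97, qty=7): fills=none; bids=[-] asks=[#2:7@96 #3:7@97 #1:1@104]
After op 4 [order #4] limit_buy(price=97, qty=5): fills=#4x#2:5@96; bids=[-] asks=[#2:2@96 #3:7@97 #1:1@104]
After op 5 [order #5] limit_sell(price=99, qty=1): fills=none; bids=[-] asks=[#2:2@96 #3:7@97 #5:1@99 #1:1@104]
After op 6 [order #6] limit_sell(price=98, qty=2): fills=none; bids=[-] asks=[#2:2@96 #3:7@97 #6:2@98 #5:1@99 #1:1@104]
After op 7 [order #7] limit_sell(price=97, qty=9): fills=none; bids=[-] asks=[#2:2@96 #3:7@97 #7:9@97 #6:2@98 #5:1@99 #1:1@104]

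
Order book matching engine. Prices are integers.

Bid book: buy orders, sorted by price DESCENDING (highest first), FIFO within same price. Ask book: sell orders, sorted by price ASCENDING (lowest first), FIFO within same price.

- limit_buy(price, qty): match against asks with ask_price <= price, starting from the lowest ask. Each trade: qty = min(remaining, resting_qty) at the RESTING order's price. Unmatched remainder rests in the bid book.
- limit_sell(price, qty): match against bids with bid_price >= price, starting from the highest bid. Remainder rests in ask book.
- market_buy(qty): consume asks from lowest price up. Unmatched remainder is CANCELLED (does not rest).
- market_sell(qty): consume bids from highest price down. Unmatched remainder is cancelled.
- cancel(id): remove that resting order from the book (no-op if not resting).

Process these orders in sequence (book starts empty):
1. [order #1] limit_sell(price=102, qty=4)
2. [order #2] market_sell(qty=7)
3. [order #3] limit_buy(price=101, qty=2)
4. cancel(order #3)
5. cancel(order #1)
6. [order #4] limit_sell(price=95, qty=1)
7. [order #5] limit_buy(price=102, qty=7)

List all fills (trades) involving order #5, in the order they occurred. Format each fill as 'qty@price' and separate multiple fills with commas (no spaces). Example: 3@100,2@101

After op 1 [order #1] limit_sell(price=102, qty=4): fills=none; bids=[-] asks=[#1:4@102]
After op 2 [order #2] market_sell(qty=7): fills=none; bids=[-] asks=[#1:4@102]
After op 3 [order #3] limit_buy(price=101, qty=2): fills=none; bids=[#3:2@101] asks=[#1:4@102]
After op 4 cancel(order #3): fills=none; bids=[-] asks=[#1:4@102]
After op 5 cancel(order #1): fills=none; bids=[-] asks=[-]
After op 6 [order #4] limit_sell(price=95, qty=1): fills=none; bids=[-] asks=[#4:1@95]
After op 7 [order #5] limit_buy(price=102, qty=7): fills=#5x#4:1@95; bids=[#5:6@102] asks=[-]

Answer: 1@95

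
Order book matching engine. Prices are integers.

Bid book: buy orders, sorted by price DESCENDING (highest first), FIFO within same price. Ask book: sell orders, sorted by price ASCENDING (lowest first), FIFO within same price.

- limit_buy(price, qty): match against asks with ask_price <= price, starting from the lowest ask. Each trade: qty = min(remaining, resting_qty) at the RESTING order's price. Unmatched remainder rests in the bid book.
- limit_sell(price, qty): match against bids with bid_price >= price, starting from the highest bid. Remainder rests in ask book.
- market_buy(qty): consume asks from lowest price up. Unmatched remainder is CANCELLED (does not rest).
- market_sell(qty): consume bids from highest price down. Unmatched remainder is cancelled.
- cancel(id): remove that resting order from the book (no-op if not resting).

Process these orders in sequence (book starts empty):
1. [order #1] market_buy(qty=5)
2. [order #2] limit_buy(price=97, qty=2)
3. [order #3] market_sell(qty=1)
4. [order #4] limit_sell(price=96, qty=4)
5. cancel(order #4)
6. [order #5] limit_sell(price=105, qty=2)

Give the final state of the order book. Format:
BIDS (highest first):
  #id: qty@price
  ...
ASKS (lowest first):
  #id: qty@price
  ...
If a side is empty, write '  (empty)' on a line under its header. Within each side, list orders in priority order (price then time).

Answer: BIDS (highest first):
  (empty)
ASKS (lowest first):
  #5: 2@105

Derivation:
After op 1 [order #1] market_buy(qty=5): fills=none; bids=[-] asks=[-]
After op 2 [order #2] limit_buy(price=97, qty=2): fills=none; bids=[#2:2@97] asks=[-]
After op 3 [order #3] market_sell(qty=1): fills=#2x#3:1@97; bids=[#2:1@97] asks=[-]
After op 4 [order #4] limit_sell(price=96, qty=4): fills=#2x#4:1@97; bids=[-] asks=[#4:3@96]
After op 5 cancel(order #4): fills=none; bids=[-] asks=[-]
After op 6 [order #5] limit_sell(price=105, qty=2): fills=none; bids=[-] asks=[#5:2@105]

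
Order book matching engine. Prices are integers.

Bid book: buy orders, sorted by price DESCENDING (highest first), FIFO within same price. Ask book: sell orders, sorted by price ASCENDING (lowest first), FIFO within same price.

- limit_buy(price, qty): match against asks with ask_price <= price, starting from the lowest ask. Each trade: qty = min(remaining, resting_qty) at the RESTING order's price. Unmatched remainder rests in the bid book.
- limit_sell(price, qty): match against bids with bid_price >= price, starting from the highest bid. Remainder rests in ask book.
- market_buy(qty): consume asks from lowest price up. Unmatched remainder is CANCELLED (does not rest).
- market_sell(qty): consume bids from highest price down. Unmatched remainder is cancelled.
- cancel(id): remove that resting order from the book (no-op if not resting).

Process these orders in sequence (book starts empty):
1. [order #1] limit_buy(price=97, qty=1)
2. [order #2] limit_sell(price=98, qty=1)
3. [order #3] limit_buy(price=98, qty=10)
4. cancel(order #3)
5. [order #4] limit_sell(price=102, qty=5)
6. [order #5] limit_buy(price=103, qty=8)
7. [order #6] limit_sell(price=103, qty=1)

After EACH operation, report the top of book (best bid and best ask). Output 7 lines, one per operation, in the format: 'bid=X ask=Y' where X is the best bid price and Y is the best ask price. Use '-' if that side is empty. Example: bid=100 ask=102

Answer: bid=97 ask=-
bid=97 ask=98
bid=98 ask=-
bid=97 ask=-
bid=97 ask=102
bid=103 ask=-
bid=103 ask=-

Derivation:
After op 1 [order #1] limit_buy(price=97, qty=1): fills=none; bids=[#1:1@97] asks=[-]
After op 2 [order #2] limit_sell(price=98, qty=1): fills=none; bids=[#1:1@97] asks=[#2:1@98]
After op 3 [order #3] limit_buy(price=98, qty=10): fills=#3x#2:1@98; bids=[#3:9@98 #1:1@97] asks=[-]
After op 4 cancel(order #3): fills=none; bids=[#1:1@97] asks=[-]
After op 5 [order #4] limit_sell(price=102, qty=5): fills=none; bids=[#1:1@97] asks=[#4:5@102]
After op 6 [order #5] limit_buy(price=103, qty=8): fills=#5x#4:5@102; bids=[#5:3@103 #1:1@97] asks=[-]
After op 7 [order #6] limit_sell(price=103, qty=1): fills=#5x#6:1@103; bids=[#5:2@103 #1:1@97] asks=[-]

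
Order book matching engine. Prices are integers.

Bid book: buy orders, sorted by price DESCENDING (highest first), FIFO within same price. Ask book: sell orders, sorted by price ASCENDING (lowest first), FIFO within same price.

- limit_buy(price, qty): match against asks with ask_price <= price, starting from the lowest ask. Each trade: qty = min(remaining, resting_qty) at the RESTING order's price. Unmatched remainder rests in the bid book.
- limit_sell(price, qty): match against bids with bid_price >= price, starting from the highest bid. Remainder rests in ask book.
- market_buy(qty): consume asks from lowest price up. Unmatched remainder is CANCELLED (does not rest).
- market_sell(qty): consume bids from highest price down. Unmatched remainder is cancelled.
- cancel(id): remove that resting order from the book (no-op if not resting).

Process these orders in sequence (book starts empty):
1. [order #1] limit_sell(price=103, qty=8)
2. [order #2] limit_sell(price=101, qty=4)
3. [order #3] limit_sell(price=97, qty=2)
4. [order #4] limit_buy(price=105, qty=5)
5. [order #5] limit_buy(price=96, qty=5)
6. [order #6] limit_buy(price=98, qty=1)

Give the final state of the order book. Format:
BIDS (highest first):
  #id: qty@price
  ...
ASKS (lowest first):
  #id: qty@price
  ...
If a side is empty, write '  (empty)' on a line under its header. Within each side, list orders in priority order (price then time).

After op 1 [order #1] limit_sell(price=103, qty=8): fills=none; bids=[-] asks=[#1:8@103]
After op 2 [order #2] limit_sell(price=101, qty=4): fills=none; bids=[-] asks=[#2:4@101 #1:8@103]
After op 3 [order #3] limit_sell(price=97, qty=2): fills=none; bids=[-] asks=[#3:2@97 #2:4@101 #1:8@103]
After op 4 [order #4] limit_buy(price=105, qty=5): fills=#4x#3:2@97 #4x#2:3@101; bids=[-] asks=[#2:1@101 #1:8@103]
After op 5 [order #5] limit_buy(price=96, qty=5): fills=none; bids=[#5:5@96] asks=[#2:1@101 #1:8@103]
After op 6 [order #6] limit_buy(price=98, qty=1): fills=none; bids=[#6:1@98 #5:5@96] asks=[#2:1@101 #1:8@103]

Answer: BIDS (highest first):
  #6: 1@98
  #5: 5@96
ASKS (lowest first):
  #2: 1@101
  #1: 8@103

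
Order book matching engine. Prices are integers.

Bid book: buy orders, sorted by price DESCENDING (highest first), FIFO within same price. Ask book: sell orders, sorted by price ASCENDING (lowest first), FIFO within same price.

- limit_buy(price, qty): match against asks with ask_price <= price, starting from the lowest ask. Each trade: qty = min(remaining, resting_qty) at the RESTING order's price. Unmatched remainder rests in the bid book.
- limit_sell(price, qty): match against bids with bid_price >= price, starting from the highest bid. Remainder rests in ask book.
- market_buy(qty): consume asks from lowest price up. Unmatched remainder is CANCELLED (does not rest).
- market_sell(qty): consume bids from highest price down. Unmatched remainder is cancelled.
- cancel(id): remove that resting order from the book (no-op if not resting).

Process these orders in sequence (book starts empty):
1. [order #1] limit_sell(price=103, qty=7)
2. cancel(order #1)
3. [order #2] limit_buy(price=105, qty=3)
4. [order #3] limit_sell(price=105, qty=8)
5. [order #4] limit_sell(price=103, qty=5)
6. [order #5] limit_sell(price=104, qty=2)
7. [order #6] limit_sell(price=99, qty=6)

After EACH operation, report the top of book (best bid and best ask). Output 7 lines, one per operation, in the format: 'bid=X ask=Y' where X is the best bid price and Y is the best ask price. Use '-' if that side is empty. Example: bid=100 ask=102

After op 1 [order #1] limit_sell(price=103, qty=7): fills=none; bids=[-] asks=[#1:7@103]
After op 2 cancel(order #1): fills=none; bids=[-] asks=[-]
After op 3 [order #2] limit_buy(price=105, qty=3): fills=none; bids=[#2:3@105] asks=[-]
After op 4 [order #3] limit_sell(price=105, qty=8): fills=#2x#3:3@105; bids=[-] asks=[#3:5@105]
After op 5 [order #4] limit_sell(price=103, qty=5): fills=none; bids=[-] asks=[#4:5@103 #3:5@105]
After op 6 [order #5] limit_sell(price=104, qty=2): fills=none; bids=[-] asks=[#4:5@103 #5:2@104 #3:5@105]
After op 7 [order #6] limit_sell(price=99, qty=6): fills=none; bids=[-] asks=[#6:6@99 #4:5@103 #5:2@104 #3:5@105]

Answer: bid=- ask=103
bid=- ask=-
bid=105 ask=-
bid=- ask=105
bid=- ask=103
bid=- ask=103
bid=- ask=99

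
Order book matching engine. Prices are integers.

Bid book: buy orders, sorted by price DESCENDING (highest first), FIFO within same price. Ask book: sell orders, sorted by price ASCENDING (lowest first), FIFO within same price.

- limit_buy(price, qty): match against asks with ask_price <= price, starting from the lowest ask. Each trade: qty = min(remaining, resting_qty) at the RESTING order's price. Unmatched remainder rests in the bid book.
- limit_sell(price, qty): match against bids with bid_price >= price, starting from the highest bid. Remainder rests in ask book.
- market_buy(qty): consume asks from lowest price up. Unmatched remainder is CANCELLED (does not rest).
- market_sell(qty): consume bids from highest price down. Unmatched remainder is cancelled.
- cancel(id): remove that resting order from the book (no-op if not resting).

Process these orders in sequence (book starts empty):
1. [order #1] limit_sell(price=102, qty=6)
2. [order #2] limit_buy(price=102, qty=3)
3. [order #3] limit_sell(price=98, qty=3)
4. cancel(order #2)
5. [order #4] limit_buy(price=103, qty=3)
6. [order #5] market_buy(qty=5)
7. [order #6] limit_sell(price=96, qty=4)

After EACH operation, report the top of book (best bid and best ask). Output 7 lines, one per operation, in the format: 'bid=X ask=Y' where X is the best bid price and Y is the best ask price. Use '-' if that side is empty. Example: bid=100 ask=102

After op 1 [order #1] limit_sell(price=102, qty=6): fills=none; bids=[-] asks=[#1:6@102]
After op 2 [order #2] limit_buy(price=102, qty=3): fills=#2x#1:3@102; bids=[-] asks=[#1:3@102]
After op 3 [order #3] limit_sell(price=98, qty=3): fills=none; bids=[-] asks=[#3:3@98 #1:3@102]
After op 4 cancel(order #2): fills=none; bids=[-] asks=[#3:3@98 #1:3@102]
After op 5 [order #4] limit_buy(price=103, qty=3): fills=#4x#3:3@98; bids=[-] asks=[#1:3@102]
After op 6 [order #5] market_buy(qty=5): fills=#5x#1:3@102; bids=[-] asks=[-]
After op 7 [order #6] limit_sell(price=96, qty=4): fills=none; bids=[-] asks=[#6:4@96]

Answer: bid=- ask=102
bid=- ask=102
bid=- ask=98
bid=- ask=98
bid=- ask=102
bid=- ask=-
bid=- ask=96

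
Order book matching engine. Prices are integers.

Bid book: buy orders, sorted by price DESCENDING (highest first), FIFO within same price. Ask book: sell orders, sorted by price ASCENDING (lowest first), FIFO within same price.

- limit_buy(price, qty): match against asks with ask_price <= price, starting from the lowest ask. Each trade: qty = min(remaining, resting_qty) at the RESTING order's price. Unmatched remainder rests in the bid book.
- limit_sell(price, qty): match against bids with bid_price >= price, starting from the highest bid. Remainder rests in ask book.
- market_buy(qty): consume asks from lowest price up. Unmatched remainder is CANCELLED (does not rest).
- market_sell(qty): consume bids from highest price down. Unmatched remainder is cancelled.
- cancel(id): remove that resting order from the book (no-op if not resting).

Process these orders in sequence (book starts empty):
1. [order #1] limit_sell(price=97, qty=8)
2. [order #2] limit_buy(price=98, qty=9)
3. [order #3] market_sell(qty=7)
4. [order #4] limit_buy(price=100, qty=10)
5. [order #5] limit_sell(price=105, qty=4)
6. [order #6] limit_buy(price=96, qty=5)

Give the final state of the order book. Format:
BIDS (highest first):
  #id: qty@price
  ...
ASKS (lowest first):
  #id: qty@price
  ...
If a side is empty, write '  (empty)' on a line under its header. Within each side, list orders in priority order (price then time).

Answer: BIDS (highest first):
  #4: 10@100
  #6: 5@96
ASKS (lowest first):
  #5: 4@105

Derivation:
After op 1 [order #1] limit_sell(price=97, qty=8): fills=none; bids=[-] asks=[#1:8@97]
After op 2 [order #2] limit_buy(price=98, qty=9): fills=#2x#1:8@97; bids=[#2:1@98] asks=[-]
After op 3 [order #3] market_sell(qty=7): fills=#2x#3:1@98; bids=[-] asks=[-]
After op 4 [order #4] limit_buy(price=100, qty=10): fills=none; bids=[#4:10@100] asks=[-]
After op 5 [order #5] limit_sell(price=105, qty=4): fills=none; bids=[#4:10@100] asks=[#5:4@105]
After op 6 [order #6] limit_buy(price=96, qty=5): fills=none; bids=[#4:10@100 #6:5@96] asks=[#5:4@105]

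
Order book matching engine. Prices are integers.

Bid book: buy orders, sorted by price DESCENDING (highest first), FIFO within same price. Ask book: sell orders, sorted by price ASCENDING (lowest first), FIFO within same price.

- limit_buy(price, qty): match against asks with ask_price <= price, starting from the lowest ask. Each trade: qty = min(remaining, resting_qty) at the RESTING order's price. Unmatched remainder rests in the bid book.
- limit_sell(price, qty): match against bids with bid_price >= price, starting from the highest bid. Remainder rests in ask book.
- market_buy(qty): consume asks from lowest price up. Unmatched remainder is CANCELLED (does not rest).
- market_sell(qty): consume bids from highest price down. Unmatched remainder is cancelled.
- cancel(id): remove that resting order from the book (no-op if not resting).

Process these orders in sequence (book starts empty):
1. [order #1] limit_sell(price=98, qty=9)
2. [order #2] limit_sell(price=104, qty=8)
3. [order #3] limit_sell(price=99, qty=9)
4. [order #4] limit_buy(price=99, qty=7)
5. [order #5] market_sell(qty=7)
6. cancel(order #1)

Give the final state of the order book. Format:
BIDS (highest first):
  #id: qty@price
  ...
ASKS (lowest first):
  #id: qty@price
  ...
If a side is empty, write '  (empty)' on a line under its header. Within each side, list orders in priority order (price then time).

After op 1 [order #1] limit_sell(price=98, qty=9): fills=none; bids=[-] asks=[#1:9@98]
After op 2 [order #2] limit_sell(price=104, qty=8): fills=none; bids=[-] asks=[#1:9@98 #2:8@104]
After op 3 [order #3] limit_sell(price=99, qty=9): fills=none; bids=[-] asks=[#1:9@98 #3:9@99 #2:8@104]
After op 4 [order #4] limit_buy(price=99, qty=7): fills=#4x#1:7@98; bids=[-] asks=[#1:2@98 #3:9@99 #2:8@104]
After op 5 [order #5] market_sell(qty=7): fills=none; bids=[-] asks=[#1:2@98 #3:9@99 #2:8@104]
After op 6 cancel(order #1): fills=none; bids=[-] asks=[#3:9@99 #2:8@104]

Answer: BIDS (highest first):
  (empty)
ASKS (lowest first):
  #3: 9@99
  #2: 8@104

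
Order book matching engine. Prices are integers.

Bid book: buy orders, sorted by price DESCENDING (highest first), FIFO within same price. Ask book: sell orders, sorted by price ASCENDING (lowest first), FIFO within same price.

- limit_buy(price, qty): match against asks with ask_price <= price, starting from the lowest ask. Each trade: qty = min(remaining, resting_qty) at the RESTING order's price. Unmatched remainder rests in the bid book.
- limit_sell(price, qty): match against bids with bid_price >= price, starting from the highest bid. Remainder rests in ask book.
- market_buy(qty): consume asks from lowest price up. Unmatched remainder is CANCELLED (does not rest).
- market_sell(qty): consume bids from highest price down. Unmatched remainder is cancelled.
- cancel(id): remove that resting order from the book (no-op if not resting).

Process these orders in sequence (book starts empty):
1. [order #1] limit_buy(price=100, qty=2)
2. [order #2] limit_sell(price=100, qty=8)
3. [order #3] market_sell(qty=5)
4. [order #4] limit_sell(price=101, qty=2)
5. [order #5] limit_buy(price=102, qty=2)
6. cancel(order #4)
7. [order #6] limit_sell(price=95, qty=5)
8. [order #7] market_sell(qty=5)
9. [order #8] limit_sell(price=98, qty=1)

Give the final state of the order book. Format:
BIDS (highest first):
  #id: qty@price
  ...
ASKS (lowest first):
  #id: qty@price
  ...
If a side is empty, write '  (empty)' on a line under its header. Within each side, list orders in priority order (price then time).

Answer: BIDS (highest first):
  (empty)
ASKS (lowest first):
  #6: 5@95
  #8: 1@98
  #2: 4@100

Derivation:
After op 1 [order #1] limit_buy(price=100, qty=2): fills=none; bids=[#1:2@100] asks=[-]
After op 2 [order #2] limit_sell(price=100, qty=8): fills=#1x#2:2@100; bids=[-] asks=[#2:6@100]
After op 3 [order #3] market_sell(qty=5): fills=none; bids=[-] asks=[#2:6@100]
After op 4 [order #4] limit_sell(price=101, qty=2): fills=none; bids=[-] asks=[#2:6@100 #4:2@101]
After op 5 [order #5] limit_buy(price=102, qty=2): fills=#5x#2:2@100; bids=[-] asks=[#2:4@100 #4:2@101]
After op 6 cancel(order #4): fills=none; bids=[-] asks=[#2:4@100]
After op 7 [order #6] limit_sell(price=95, qty=5): fills=none; bids=[-] asks=[#6:5@95 #2:4@100]
After op 8 [order #7] market_sell(qty=5): fills=none; bids=[-] asks=[#6:5@95 #2:4@100]
After op 9 [order #8] limit_sell(price=98, qty=1): fills=none; bids=[-] asks=[#6:5@95 #8:1@98 #2:4@100]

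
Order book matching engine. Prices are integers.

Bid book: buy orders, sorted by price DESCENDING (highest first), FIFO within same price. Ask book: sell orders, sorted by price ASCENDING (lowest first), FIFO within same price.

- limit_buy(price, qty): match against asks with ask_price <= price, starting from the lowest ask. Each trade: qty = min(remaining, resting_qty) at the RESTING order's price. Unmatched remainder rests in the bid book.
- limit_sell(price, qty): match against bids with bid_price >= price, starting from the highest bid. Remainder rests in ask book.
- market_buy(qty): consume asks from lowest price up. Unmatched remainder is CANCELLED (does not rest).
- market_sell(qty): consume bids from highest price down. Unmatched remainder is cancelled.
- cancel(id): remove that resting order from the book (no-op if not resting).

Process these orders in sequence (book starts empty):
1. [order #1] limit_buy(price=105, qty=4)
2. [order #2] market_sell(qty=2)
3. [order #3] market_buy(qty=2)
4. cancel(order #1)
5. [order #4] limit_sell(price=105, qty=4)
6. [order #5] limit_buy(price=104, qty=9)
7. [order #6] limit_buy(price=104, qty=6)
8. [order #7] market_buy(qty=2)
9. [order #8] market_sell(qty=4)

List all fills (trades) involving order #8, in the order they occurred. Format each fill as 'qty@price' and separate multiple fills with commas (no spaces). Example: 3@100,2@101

Answer: 4@104

Derivation:
After op 1 [order #1] limit_buy(price=105, qty=4): fills=none; bids=[#1:4@105] asks=[-]
After op 2 [order #2] market_sell(qty=2): fills=#1x#2:2@105; bids=[#1:2@105] asks=[-]
After op 3 [order #3] market_buy(qty=2): fills=none; bids=[#1:2@105] asks=[-]
After op 4 cancel(order #1): fills=none; bids=[-] asks=[-]
After op 5 [order #4] limit_sell(price=105, qty=4): fills=none; bids=[-] asks=[#4:4@105]
After op 6 [order #5] limit_buy(price=104, qty=9): fills=none; bids=[#5:9@104] asks=[#4:4@105]
After op 7 [order #6] limit_buy(price=104, qty=6): fills=none; bids=[#5:9@104 #6:6@104] asks=[#4:4@105]
After op 8 [order #7] market_buy(qty=2): fills=#7x#4:2@105; bids=[#5:9@104 #6:6@104] asks=[#4:2@105]
After op 9 [order #8] market_sell(qty=4): fills=#5x#8:4@104; bids=[#5:5@104 #6:6@104] asks=[#4:2@105]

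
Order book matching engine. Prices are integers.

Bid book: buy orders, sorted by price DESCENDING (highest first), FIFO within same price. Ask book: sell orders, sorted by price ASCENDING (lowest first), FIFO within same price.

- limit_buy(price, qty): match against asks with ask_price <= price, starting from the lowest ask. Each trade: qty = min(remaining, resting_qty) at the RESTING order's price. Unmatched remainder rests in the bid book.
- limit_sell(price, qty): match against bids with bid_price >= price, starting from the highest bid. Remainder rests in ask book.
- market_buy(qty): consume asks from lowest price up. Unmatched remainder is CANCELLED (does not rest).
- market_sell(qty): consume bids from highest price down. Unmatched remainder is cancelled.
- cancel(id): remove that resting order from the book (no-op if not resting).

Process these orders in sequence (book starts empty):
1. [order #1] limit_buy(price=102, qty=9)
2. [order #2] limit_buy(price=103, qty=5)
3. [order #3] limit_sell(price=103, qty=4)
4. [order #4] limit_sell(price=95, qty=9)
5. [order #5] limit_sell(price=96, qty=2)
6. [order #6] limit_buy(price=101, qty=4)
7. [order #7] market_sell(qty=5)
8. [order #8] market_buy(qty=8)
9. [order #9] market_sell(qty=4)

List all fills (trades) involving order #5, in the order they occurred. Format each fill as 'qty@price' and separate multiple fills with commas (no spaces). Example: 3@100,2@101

After op 1 [order #1] limit_buy(price=102, qty=9): fills=none; bids=[#1:9@102] asks=[-]
After op 2 [order #2] limit_buy(price=103, qty=5): fills=none; bids=[#2:5@103 #1:9@102] asks=[-]
After op 3 [order #3] limit_sell(price=103, qty=4): fills=#2x#3:4@103; bids=[#2:1@103 #1:9@102] asks=[-]
After op 4 [order #4] limit_sell(price=95, qty=9): fills=#2x#4:1@103 #1x#4:8@102; bids=[#1:1@102] asks=[-]
After op 5 [order #5] limit_sell(price=96, qty=2): fills=#1x#5:1@102; bids=[-] asks=[#5:1@96]
After op 6 [order #6] limit_buy(price=101, qty=4): fills=#6x#5:1@96; bids=[#6:3@101] asks=[-]
After op 7 [order #7] market_sell(qty=5): fills=#6x#7:3@101; bids=[-] asks=[-]
After op 8 [order #8] market_buy(qty=8): fills=none; bids=[-] asks=[-]
After op 9 [order #9] market_sell(qty=4): fills=none; bids=[-] asks=[-]

Answer: 1@102,1@96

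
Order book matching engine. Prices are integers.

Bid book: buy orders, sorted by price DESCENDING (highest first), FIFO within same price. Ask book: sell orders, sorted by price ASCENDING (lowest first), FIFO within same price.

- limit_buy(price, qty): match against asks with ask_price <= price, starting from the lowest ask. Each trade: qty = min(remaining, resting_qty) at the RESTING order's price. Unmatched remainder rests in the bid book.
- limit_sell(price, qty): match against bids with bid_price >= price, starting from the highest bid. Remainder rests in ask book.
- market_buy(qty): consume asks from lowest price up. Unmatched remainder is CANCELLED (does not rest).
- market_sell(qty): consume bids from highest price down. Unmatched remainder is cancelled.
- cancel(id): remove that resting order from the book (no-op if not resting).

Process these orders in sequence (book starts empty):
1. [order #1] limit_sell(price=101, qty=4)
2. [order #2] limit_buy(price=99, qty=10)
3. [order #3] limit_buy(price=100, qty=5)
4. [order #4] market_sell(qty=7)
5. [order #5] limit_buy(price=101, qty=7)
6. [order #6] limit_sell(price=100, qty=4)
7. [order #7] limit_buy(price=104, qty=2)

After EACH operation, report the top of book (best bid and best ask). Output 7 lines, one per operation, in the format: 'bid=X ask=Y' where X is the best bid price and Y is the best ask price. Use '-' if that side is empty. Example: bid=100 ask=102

Answer: bid=- ask=101
bid=99 ask=101
bid=100 ask=101
bid=99 ask=101
bid=101 ask=-
bid=99 ask=100
bid=104 ask=-

Derivation:
After op 1 [order #1] limit_sell(price=101, qty=4): fills=none; bids=[-] asks=[#1:4@101]
After op 2 [order #2] limit_buy(price=99, qty=10): fills=none; bids=[#2:10@99] asks=[#1:4@101]
After op 3 [order #3] limit_buy(price=100, qty=5): fills=none; bids=[#3:5@100 #2:10@99] asks=[#1:4@101]
After op 4 [order #4] market_sell(qty=7): fills=#3x#4:5@100 #2x#4:2@99; bids=[#2:8@99] asks=[#1:4@101]
After op 5 [order #5] limit_buy(price=101, qty=7): fills=#5x#1:4@101; bids=[#5:3@101 #2:8@99] asks=[-]
After op 6 [order #6] limit_sell(price=100, qty=4): fills=#5x#6:3@101; bids=[#2:8@99] asks=[#6:1@100]
After op 7 [order #7] limit_buy(price=104, qty=2): fills=#7x#6:1@100; bids=[#7:1@104 #2:8@99] asks=[-]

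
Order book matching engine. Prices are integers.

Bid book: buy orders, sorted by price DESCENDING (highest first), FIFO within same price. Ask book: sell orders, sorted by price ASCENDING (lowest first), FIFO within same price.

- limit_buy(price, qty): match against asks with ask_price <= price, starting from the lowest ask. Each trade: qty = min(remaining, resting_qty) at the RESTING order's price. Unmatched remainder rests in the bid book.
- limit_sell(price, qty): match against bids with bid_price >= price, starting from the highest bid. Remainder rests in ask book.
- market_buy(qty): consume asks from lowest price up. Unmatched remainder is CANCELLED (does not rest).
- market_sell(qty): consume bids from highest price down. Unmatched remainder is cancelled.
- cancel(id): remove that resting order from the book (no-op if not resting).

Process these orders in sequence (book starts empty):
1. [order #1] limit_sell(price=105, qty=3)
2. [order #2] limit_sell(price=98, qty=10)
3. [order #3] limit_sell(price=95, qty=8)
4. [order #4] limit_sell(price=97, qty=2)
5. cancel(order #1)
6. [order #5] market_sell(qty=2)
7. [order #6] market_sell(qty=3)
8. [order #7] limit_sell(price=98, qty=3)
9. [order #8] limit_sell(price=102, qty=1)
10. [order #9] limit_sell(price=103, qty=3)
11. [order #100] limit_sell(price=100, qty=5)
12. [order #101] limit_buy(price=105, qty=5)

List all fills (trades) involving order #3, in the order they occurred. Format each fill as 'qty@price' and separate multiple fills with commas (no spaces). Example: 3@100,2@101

Answer: 5@95

Derivation:
After op 1 [order #1] limit_sell(price=105, qty=3): fills=none; bids=[-] asks=[#1:3@105]
After op 2 [order #2] limit_sell(price=98, qty=10): fills=none; bids=[-] asks=[#2:10@98 #1:3@105]
After op 3 [order #3] limit_sell(price=95, qty=8): fills=none; bids=[-] asks=[#3:8@95 #2:10@98 #1:3@105]
After op 4 [order #4] limit_sell(price=97, qty=2): fills=none; bids=[-] asks=[#3:8@95 #4:2@97 #2:10@98 #1:3@105]
After op 5 cancel(order #1): fills=none; bids=[-] asks=[#3:8@95 #4:2@97 #2:10@98]
After op 6 [order #5] market_sell(qty=2): fills=none; bids=[-] asks=[#3:8@95 #4:2@97 #2:10@98]
After op 7 [order #6] market_sell(qty=3): fills=none; bids=[-] asks=[#3:8@95 #4:2@97 #2:10@98]
After op 8 [order #7] limit_sell(price=98, qty=3): fills=none; bids=[-] asks=[#3:8@95 #4:2@97 #2:10@98 #7:3@98]
After op 9 [order #8] limit_sell(price=102, qty=1): fills=none; bids=[-] asks=[#3:8@95 #4:2@97 #2:10@98 #7:3@98 #8:1@102]
After op 10 [order #9] limit_sell(price=103, qty=3): fills=none; bids=[-] asks=[#3:8@95 #4:2@97 #2:10@98 #7:3@98 #8:1@102 #9:3@103]
After op 11 [order #100] limit_sell(price=100, qty=5): fills=none; bids=[-] asks=[#3:8@95 #4:2@97 #2:10@98 #7:3@98 #100:5@100 #8:1@102 #9:3@103]
After op 12 [order #101] limit_buy(price=105, qty=5): fills=#101x#3:5@95; bids=[-] asks=[#3:3@95 #4:2@97 #2:10@98 #7:3@98 #100:5@100 #8:1@102 #9:3@103]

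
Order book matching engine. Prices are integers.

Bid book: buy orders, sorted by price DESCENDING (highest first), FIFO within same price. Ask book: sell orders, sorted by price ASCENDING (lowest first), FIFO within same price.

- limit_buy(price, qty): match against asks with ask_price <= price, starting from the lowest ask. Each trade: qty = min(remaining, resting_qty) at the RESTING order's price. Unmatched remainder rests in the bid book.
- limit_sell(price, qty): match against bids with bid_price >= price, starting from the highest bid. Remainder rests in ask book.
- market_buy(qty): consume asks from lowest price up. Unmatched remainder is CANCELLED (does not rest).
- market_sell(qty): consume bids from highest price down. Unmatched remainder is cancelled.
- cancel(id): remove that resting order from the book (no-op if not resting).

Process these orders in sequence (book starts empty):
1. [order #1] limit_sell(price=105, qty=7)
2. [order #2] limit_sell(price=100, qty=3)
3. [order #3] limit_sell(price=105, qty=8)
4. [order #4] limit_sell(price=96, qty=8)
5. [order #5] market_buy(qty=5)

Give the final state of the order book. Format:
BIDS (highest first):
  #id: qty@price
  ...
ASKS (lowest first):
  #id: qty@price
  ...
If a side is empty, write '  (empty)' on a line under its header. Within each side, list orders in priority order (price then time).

After op 1 [order #1] limit_sell(price=105, qty=7): fills=none; bids=[-] asks=[#1:7@105]
After op 2 [order #2] limit_sell(price=100, qty=3): fills=none; bids=[-] asks=[#2:3@100 #1:7@105]
After op 3 [order #3] limit_sell(price=105, qty=8): fills=none; bids=[-] asks=[#2:3@100 #1:7@105 #3:8@105]
After op 4 [order #4] limit_sell(price=96, qty=8): fills=none; bids=[-] asks=[#4:8@96 #2:3@100 #1:7@105 #3:8@105]
After op 5 [order #5] market_buy(qty=5): fills=#5x#4:5@96; bids=[-] asks=[#4:3@96 #2:3@100 #1:7@105 #3:8@105]

Answer: BIDS (highest first):
  (empty)
ASKS (lowest first):
  #4: 3@96
  #2: 3@100
  #1: 7@105
  #3: 8@105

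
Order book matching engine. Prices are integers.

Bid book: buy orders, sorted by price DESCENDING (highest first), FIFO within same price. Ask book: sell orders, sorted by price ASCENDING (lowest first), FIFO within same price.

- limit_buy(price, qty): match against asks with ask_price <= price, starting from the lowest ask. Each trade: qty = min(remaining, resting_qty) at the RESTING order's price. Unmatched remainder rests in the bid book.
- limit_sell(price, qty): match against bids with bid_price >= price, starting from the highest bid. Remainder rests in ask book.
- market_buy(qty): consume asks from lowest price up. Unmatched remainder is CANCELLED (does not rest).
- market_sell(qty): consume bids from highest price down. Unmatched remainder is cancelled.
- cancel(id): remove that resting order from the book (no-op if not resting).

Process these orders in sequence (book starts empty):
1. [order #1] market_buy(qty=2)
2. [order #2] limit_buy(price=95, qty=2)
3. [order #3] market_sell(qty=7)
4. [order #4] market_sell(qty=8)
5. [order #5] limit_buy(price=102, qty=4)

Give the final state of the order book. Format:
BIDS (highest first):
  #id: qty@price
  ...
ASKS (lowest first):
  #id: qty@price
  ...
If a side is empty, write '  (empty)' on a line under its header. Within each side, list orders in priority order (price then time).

After op 1 [order #1] market_buy(qty=2): fills=none; bids=[-] asks=[-]
After op 2 [order #2] limit_buy(price=95, qty=2): fills=none; bids=[#2:2@95] asks=[-]
After op 3 [order #3] market_sell(qty=7): fills=#2x#3:2@95; bids=[-] asks=[-]
After op 4 [order #4] market_sell(qty=8): fills=none; bids=[-] asks=[-]
After op 5 [order #5] limit_buy(price=102, qty=4): fills=none; bids=[#5:4@102] asks=[-]

Answer: BIDS (highest first):
  #5: 4@102
ASKS (lowest first):
  (empty)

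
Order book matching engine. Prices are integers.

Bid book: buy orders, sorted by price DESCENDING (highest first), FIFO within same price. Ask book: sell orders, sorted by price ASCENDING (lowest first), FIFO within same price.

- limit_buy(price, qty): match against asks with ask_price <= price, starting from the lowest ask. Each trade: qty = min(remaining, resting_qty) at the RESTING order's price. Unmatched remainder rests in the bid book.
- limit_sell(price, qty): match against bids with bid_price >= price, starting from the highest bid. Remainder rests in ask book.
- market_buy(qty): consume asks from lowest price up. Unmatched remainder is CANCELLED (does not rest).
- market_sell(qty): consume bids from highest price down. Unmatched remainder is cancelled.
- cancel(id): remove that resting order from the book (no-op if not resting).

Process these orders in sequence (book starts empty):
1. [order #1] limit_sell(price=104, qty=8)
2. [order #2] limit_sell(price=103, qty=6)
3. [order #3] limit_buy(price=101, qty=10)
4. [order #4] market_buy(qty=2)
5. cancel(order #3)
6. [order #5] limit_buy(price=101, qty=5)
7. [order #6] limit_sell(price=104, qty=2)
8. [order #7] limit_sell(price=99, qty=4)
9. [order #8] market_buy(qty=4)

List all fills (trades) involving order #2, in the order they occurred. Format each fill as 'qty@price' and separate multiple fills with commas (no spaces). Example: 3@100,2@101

After op 1 [order #1] limit_sell(price=104, qty=8): fills=none; bids=[-] asks=[#1:8@104]
After op 2 [order #2] limit_sell(price=103, qty=6): fills=none; bids=[-] asks=[#2:6@103 #1:8@104]
After op 3 [order #3] limit_buy(price=101, qty=10): fills=none; bids=[#3:10@101] asks=[#2:6@103 #1:8@104]
After op 4 [order #4] market_buy(qty=2): fills=#4x#2:2@103; bids=[#3:10@101] asks=[#2:4@103 #1:8@104]
After op 5 cancel(order #3): fills=none; bids=[-] asks=[#2:4@103 #1:8@104]
After op 6 [order #5] limit_buy(price=101, qty=5): fills=none; bids=[#5:5@101] asks=[#2:4@103 #1:8@104]
After op 7 [order #6] limit_sell(price=104, qty=2): fills=none; bids=[#5:5@101] asks=[#2:4@103 #1:8@104 #6:2@104]
After op 8 [order #7] limit_sell(price=99, qty=4): fills=#5x#7:4@101; bids=[#5:1@101] asks=[#2:4@103 #1:8@104 #6:2@104]
After op 9 [order #8] market_buy(qty=4): fills=#8x#2:4@103; bids=[#5:1@101] asks=[#1:8@104 #6:2@104]

Answer: 2@103,4@103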